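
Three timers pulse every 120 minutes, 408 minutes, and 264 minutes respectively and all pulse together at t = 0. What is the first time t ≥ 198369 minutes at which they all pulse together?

Joint pulses occur at multiples of LCM(120, 408, 264).
120 = 2^3 × 3 × 5
408 = 2^3 × 3 × 17
264 = 2^3 × 3 × 11
LCM(120, 408, 264) = 2^3 × 3 × 5 × 11 × 17 = 22440.
Smallest multiple of 22440 that is ≥ 198369: ⌈198369/22440⌉ × 22440 = 9 × 22440 = 201960.

201960 minutes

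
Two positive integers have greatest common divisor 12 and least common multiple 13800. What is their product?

165600

For any two positive integers, gcd × lcm = product = 12 × 13800 = 165600.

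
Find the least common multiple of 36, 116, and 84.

36 = 2^2 × 3^2
116 = 2^2 × 29
84 = 2^2 × 3 × 7
LCM(36, 116, 84) = 2^2 × 3^2 × 7 × 29 = 7308.

7308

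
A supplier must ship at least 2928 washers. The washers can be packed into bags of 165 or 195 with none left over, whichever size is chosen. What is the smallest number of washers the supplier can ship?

4290

The number of washers must be a common multiple of 165 and 195, so a multiple of their LCM.
165 = 3 × 5 × 11
195 = 3 × 5 × 13
LCM(165, 195) = 3 × 5 × 11 × 13 = 2145.
Smallest multiple of 2145 that is ≥ 2928: ⌈2928/2145⌉ × 2145 = 2 × 2145 = 4290.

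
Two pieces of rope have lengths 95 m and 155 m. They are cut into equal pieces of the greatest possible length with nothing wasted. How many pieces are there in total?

Piece length = gcd(95, 155).
95 = 5 × 19
155 = 5 × 31
gcd(95, 155) = 5.
Total pieces = 95/5 + 155/5 = 19 + 31 = 50.

50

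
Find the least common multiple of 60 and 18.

180

60 = 2^2 × 3 × 5
18 = 2 × 3^2
LCM(60, 18) = 2^2 × 3^2 × 5 = 180.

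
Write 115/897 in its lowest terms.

115 = 5 × 23
897 = 3 × 13 × 23
gcd(115, 897) = 23.
Divide numerator and denominator by 23: 115/897 = 5/39.

5/39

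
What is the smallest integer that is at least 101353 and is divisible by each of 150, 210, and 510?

The integer must be a common multiple of 150, 210, and 510, so a multiple of their LCM.
150 = 2 × 3 × 5^2
210 = 2 × 3 × 5 × 7
510 = 2 × 3 × 5 × 17
LCM(150, 210, 510) = 2 × 3 × 5^2 × 7 × 17 = 17850.
Smallest multiple of 17850 that is ≥ 101353: ⌈101353/17850⌉ × 17850 = 6 × 17850 = 107100.

107100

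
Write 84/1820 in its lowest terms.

84 = 2^2 × 3 × 7
1820 = 2^2 × 5 × 7 × 13
gcd(84, 1820) = 2^2 × 7 = 28.
Divide numerator and denominator by 28: 84/1820 = 3/65.

3/65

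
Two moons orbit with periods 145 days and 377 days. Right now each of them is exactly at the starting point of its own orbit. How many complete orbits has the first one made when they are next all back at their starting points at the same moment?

All finish a whole number of cycles simultaneously at t = LCM of the periods.
145 = 5 × 29
377 = 13 × 29
LCM(145, 377) = 5 × 13 × 29 = 1885.
Orbits for period 145: 1885 / 145 = 13.

13 orbits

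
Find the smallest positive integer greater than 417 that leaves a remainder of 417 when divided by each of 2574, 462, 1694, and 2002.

N − 417 must be a common multiple of 2574, 462, 1694, and 2002.
2574 = 2 × 3^2 × 11 × 13
462 = 2 × 3 × 7 × 11
1694 = 2 × 7 × 11^2
2002 = 2 × 7 × 11 × 13
LCM(2574, 462, 1694, 2002) = 2 × 3^2 × 7 × 11^2 × 13 = 198198.
Smallest N > 417 is LCM + 417 = 198198 + 417 = 198615.

198615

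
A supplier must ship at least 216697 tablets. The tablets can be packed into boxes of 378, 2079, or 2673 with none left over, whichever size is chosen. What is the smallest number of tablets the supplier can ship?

224532

The number of tablets must be a common multiple of 378, 2079, and 2673, so a multiple of their LCM.
378 = 2 × 3^3 × 7
2079 = 3^3 × 7 × 11
2673 = 3^5 × 11
LCM(378, 2079, 2673) = 2 × 3^5 × 7 × 11 = 37422.
Smallest multiple of 37422 that is ≥ 216697: ⌈216697/37422⌉ × 37422 = 6 × 37422 = 224532.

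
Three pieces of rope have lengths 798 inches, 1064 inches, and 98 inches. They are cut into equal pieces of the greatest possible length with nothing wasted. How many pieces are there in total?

Piece length = gcd(798, 1064, 98).
798 = 2 × 3 × 7 × 19
1064 = 2^3 × 7 × 19
98 = 2 × 7^2
gcd(798, 1064, 98) = 2 × 7 = 14.
Total pieces = 798/14 + 1064/14 + 98/14 = 57 + 76 + 7 = 140.

140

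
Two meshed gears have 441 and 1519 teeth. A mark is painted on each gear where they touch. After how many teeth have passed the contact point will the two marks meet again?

They coincide at every common multiple of the periods; the first is the LCM.
441 = 3^2 × 7^2
1519 = 7^2 × 31
LCM(441, 1519) = 3^2 × 7^2 × 31 = 13671.

13671 teeth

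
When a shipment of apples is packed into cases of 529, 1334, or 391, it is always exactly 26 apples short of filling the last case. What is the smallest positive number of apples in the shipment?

Being 26 short of a full case of size k means N ≡ −26 (mod k), i.e. N + 26 is a multiple of each size.
529 = 23^2
1334 = 2 × 23 × 29
391 = 17 × 23
LCM(529, 1334, 391) = 2 × 17 × 23^2 × 29 = 521594.
Smallest positive N is 521594 − 26 = 521568.

521568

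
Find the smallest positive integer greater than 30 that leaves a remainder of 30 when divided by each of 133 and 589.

N − 30 must be a common multiple of 133 and 589.
133 = 7 × 19
589 = 19 × 31
LCM(133, 589) = 7 × 19 × 31 = 4123.
Smallest N > 30 is LCM + 30 = 4123 + 30 = 4153.

4153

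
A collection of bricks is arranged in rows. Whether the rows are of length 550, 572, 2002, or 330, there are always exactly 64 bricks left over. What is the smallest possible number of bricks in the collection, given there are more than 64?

300364

N − 64 must be a common multiple of 550, 572, 2002, and 330.
550 = 2 × 5^2 × 11
572 = 2^2 × 11 × 13
2002 = 2 × 7 × 11 × 13
330 = 2 × 3 × 5 × 11
LCM(550, 572, 2002, 330) = 2^2 × 3 × 5^2 × 7 × 11 × 13 = 300300.
Smallest N > 64 is LCM + 64 = 300300 + 64 = 300364.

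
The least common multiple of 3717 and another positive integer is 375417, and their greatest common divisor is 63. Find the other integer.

gcd × lcm = product of the two integers, so the other integer is (63 × 375417) / 3717 = 6363.

6363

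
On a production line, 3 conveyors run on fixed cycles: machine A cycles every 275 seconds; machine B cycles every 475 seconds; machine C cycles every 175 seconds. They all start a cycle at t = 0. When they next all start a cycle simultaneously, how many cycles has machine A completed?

They are all back at their starting positions together after one LCM of the periods.
275 = 5^2 × 11
475 = 5^2 × 19
175 = 5^2 × 7
LCM(275, 475, 175) = 5^2 × 7 × 11 × 19 = 36575.
Cycles for period 275: 36575 / 275 = 133.

133 cycles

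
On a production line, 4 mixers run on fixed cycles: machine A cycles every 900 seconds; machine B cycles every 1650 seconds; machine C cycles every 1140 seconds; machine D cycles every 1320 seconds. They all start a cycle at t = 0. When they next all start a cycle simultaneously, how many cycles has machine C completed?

They are all back at their starting positions together after one LCM of the periods.
900 = 2^2 × 3^2 × 5^2
1650 = 2 × 3 × 5^2 × 11
1140 = 2^2 × 3 × 5 × 19
1320 = 2^3 × 3 × 5 × 11
LCM(900, 1650, 1140, 1320) = 2^3 × 3^2 × 5^2 × 11 × 19 = 376200.
Cycles for period 1140: 376200 / 1140 = 330.

330 cycles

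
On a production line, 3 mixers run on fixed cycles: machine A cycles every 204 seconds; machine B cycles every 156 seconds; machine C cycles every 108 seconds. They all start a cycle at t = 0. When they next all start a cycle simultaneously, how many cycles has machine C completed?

221 cycles

The first common completion time is the LCM of the periods.
204 = 2^2 × 3 × 17
156 = 2^2 × 3 × 13
108 = 2^2 × 3^3
LCM(204, 156, 108) = 2^2 × 3^3 × 13 × 17 = 23868.
Cycles for period 108: 23868 / 108 = 221.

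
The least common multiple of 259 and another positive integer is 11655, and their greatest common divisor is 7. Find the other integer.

gcd × lcm = product of the two integers, so the other integer is (7 × 11655) / 259 = 315.

315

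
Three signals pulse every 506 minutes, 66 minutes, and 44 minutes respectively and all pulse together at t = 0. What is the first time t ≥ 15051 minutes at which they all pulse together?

15180 minutes

Joint pulses occur at multiples of LCM(506, 66, 44).
506 = 2 × 11 × 23
66 = 2 × 3 × 11
44 = 2^2 × 11
LCM(506, 66, 44) = 2^2 × 3 × 11 × 23 = 3036.
Smallest multiple of 3036 that is ≥ 15051: ⌈15051/3036⌉ × 3036 = 5 × 3036 = 15180.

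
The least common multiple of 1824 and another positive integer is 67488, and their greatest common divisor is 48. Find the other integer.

1776

gcd × lcm = product of the two integers, so the other integer is (48 × 67488) / 1824 = 1776.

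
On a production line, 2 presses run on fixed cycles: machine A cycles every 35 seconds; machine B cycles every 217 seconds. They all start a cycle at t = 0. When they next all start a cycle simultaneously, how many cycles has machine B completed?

They are all back at their starting positions together after one LCM of the periods.
35 = 5 × 7
217 = 7 × 31
LCM(35, 217) = 5 × 7 × 31 = 1085.
Cycles for period 217: 1085 / 217 = 5.

5 cycles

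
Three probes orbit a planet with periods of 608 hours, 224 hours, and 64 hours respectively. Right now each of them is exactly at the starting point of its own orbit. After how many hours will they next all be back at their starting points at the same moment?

8512 hours

The first simultaneous occurrence is after LCM of the individual periods.
608 = 2^5 × 19
224 = 2^5 × 7
64 = 2^6
LCM(608, 224, 64) = 2^6 × 7 × 19 = 8512.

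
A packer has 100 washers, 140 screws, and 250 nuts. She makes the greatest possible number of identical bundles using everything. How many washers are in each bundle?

Number of bundles = gcd(100, 140, 250).
100 = 2^2 × 5^2
140 = 2^2 × 5 × 7
250 = 2 × 5^3
gcd(100, 140, 250) = 2 × 5 = 10.
washers per bundle = 100 / 10 = 10.

10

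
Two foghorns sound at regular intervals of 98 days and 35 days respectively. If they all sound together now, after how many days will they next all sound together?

We need the least common multiple of the intervals.
98 = 2 × 7^2
35 = 5 × 7
LCM(98, 35) = 2 × 5 × 7^2 = 490.

490 days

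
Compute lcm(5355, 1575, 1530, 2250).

267750

5355 = 3^2 × 5 × 7 × 17
1575 = 3^2 × 5^2 × 7
1530 = 2 × 3^2 × 5 × 17
2250 = 2 × 3^2 × 5^3
LCM(5355, 1575, 1530, 2250) = 2 × 3^2 × 5^3 × 7 × 17 = 267750.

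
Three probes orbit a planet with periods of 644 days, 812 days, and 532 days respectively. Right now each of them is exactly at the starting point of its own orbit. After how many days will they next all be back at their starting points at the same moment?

354844 days

They coincide at every common multiple of the periods; the first is the LCM.
644 = 2^2 × 7 × 23
812 = 2^2 × 7 × 29
532 = 2^2 × 7 × 19
LCM(644, 812, 532) = 2^2 × 7 × 19 × 23 × 29 = 354844.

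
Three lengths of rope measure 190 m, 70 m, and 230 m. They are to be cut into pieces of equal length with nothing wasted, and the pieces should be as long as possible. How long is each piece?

Each piece length must divide every original length, so the longest possible is gcd(190, 70, 230).
190 = 2 × 5 × 19
70 = 2 × 5 × 7
230 = 2 × 5 × 23
gcd(190, 70, 230) = 2 × 5 = 10.

10 m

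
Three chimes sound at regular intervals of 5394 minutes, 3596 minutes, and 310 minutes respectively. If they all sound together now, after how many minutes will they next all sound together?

53940 minutes

The first simultaneous occurrence is after LCM of the individual periods.
5394 = 2 × 3 × 29 × 31
3596 = 2^2 × 29 × 31
310 = 2 × 5 × 31
LCM(5394, 3596, 310) = 2^2 × 3 × 5 × 29 × 31 = 53940.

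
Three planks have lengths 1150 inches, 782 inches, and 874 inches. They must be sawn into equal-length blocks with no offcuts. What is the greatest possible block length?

46 inches

The block length must divide every plank, so the greatest is gcd(1150, 782, 874).
1150 = 2 × 5^2 × 23
782 = 2 × 17 × 23
874 = 2 × 19 × 23
gcd(1150, 782, 874) = 2 × 23 = 46.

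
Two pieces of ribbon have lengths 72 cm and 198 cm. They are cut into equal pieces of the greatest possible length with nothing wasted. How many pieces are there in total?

15

Piece length = gcd(72, 198).
72 = 2^3 × 3^2
198 = 2 × 3^2 × 11
gcd(72, 198) = 2 × 3^2 = 18.
Total pieces = 72/18 + 198/18 = 4 + 11 = 15.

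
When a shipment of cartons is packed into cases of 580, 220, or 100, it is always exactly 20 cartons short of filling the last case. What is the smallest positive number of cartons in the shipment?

31880

Being 20 short of a full case of size k means N ≡ −20 (mod k), i.e. N + 20 is a multiple of each size.
580 = 2^2 × 5 × 29
220 = 2^2 × 5 × 11
100 = 2^2 × 5^2
LCM(580, 220, 100) = 2^2 × 5^2 × 11 × 29 = 31900.
Smallest positive N is 31900 − 20 = 31880.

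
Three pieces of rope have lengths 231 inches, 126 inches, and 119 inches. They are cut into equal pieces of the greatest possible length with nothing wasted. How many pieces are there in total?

68

Piece length = gcd(231, 126, 119).
231 = 3 × 7 × 11
126 = 2 × 3^2 × 7
119 = 7 × 17
gcd(231, 126, 119) = 7.
Total pieces = 231/7 + 126/7 + 119/7 = 33 + 18 + 17 = 68.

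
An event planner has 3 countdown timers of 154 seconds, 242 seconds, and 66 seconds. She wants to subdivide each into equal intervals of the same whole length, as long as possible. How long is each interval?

The interval must divide each timer length; the longest such is the gcd.
154 = 2 × 7 × 11
242 = 2 × 11^2
66 = 2 × 3 × 11
gcd(154, 242, 66) = 2 × 11 = 22.

22 seconds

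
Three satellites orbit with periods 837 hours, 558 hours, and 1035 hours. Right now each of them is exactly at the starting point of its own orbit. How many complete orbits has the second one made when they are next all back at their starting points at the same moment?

345 orbits

The first common completion time is the LCM of the periods.
837 = 3^3 × 31
558 = 2 × 3^2 × 31
1035 = 3^2 × 5 × 23
LCM(837, 558, 1035) = 2 × 3^3 × 5 × 23 × 31 = 192510.
Orbits for period 558: 192510 / 558 = 345.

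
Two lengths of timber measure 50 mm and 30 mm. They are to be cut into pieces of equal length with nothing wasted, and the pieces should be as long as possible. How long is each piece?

10 mm

The greatest length dividing all of 50 and 30 is their gcd.
50 = 2 × 5^2
30 = 2 × 3 × 5
gcd(50, 30) = 2 × 5 = 10.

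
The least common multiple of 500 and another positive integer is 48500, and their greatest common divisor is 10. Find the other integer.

970

gcd × lcm = product of the two integers, so the other integer is (10 × 48500) / 500 = 970.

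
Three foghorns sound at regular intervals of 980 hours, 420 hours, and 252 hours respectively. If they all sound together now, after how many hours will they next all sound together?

8820 hours

They coincide at every common multiple of the periods; the first is the LCM.
980 = 2^2 × 5 × 7^2
420 = 2^2 × 3 × 5 × 7
252 = 2^2 × 3^2 × 7
LCM(980, 420, 252) = 2^2 × 3^2 × 5 × 7^2 = 8820.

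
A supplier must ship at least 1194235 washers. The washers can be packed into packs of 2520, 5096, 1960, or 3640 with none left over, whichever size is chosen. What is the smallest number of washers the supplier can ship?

1375920

The number of washers must be a common multiple of 2520, 5096, 1960, and 3640, so a multiple of their LCM.
2520 = 2^3 × 3^2 × 5 × 7
5096 = 2^3 × 7^2 × 13
1960 = 2^3 × 5 × 7^2
3640 = 2^3 × 5 × 7 × 13
LCM(2520, 5096, 1960, 3640) = 2^3 × 3^2 × 5 × 7^2 × 13 = 229320.
Smallest multiple of 229320 that is ≥ 1194235: ⌈1194235/229320⌉ × 229320 = 6 × 229320 = 1375920.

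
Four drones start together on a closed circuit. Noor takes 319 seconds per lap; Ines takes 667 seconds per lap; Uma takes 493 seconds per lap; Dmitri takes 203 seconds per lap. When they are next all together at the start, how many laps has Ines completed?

All finish a whole number of cycles simultaneously at t = LCM of the periods.
319 = 11 × 29
667 = 23 × 29
493 = 17 × 29
203 = 7 × 29
LCM(319, 667, 493, 203) = 7 × 11 × 17 × 23 × 29 = 873103.
Laps for period 667: 873103 / 667 = 1309.

1309 laps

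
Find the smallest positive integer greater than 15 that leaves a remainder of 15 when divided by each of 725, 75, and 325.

28290

N − 15 must be a common multiple of 725, 75, and 325.
725 = 5^2 × 29
75 = 3 × 5^2
325 = 5^2 × 13
LCM(725, 75, 325) = 3 × 5^2 × 13 × 29 = 28275.
Smallest N > 15 is LCM + 15 = 28275 + 15 = 28290.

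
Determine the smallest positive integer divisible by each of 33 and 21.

231

33 = 3 × 11
21 = 3 × 7
LCM(33, 21) = 3 × 7 × 11 = 231.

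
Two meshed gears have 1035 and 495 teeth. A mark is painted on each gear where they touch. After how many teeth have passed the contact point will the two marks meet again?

The first simultaneous occurrence is after LCM of the individual periods.
1035 = 3^2 × 5 × 23
495 = 3^2 × 5 × 11
LCM(1035, 495) = 3^2 × 5 × 11 × 23 = 11385.

11385 teeth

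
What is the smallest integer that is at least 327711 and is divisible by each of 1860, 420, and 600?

The integer must be a common multiple of 1860, 420, and 600, so a multiple of their LCM.
1860 = 2^2 × 3 × 5 × 31
420 = 2^2 × 3 × 5 × 7
600 = 2^3 × 3 × 5^2
LCM(1860, 420, 600) = 2^3 × 3 × 5^2 × 7 × 31 = 130200.
Smallest multiple of 130200 that is ≥ 327711: ⌈327711/130200⌉ × 130200 = 3 × 130200 = 390600.

390600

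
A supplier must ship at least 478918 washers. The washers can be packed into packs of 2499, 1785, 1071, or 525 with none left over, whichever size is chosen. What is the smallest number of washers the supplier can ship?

The number of washers must be a common multiple of 2499, 1785, 1071, and 525, so a multiple of their LCM.
2499 = 3 × 7^2 × 17
1785 = 3 × 5 × 7 × 17
1071 = 3^2 × 7 × 17
525 = 3 × 5^2 × 7
LCM(2499, 1785, 1071, 525) = 3^2 × 5^2 × 7^2 × 17 = 187425.
Smallest multiple of 187425 that is ≥ 478918: ⌈478918/187425⌉ × 187425 = 3 × 187425 = 562275.

562275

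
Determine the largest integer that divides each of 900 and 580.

900 = 2^2 × 3^2 × 5^2
580 = 2^2 × 5 × 29
gcd(900, 580) = 2^2 × 5 = 20.

20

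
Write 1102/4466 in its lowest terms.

19/77

1102 = 2 × 19 × 29
4466 = 2 × 7 × 11 × 29
gcd(1102, 4466) = 2 × 29 = 58.
Divide numerator and denominator by 58: 1102/4466 = 19/77.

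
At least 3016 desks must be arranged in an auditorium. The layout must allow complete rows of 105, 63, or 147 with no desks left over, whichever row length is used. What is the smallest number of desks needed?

4410

The number of desks must be a common multiple of 105, 63, and 147, so a multiple of their LCM.
105 = 3 × 5 × 7
63 = 3^2 × 7
147 = 3 × 7^2
LCM(105, 63, 147) = 3^2 × 5 × 7^2 = 2205.
Smallest multiple of 2205 that is ≥ 3016: ⌈3016/2205⌉ × 2205 = 2 × 2205 = 4410.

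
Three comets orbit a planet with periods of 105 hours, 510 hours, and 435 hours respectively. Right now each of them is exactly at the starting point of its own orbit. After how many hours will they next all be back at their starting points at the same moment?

103530 hours

The first simultaneous occurrence is after LCM of the individual periods.
105 = 3 × 5 × 7
510 = 2 × 3 × 5 × 17
435 = 3 × 5 × 29
LCM(105, 510, 435) = 2 × 3 × 5 × 7 × 17 × 29 = 103530.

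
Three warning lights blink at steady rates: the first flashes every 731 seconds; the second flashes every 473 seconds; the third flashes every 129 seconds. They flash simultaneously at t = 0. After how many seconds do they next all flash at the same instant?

24123 seconds

They coincide at every common multiple of the periods; the first is the LCM.
731 = 17 × 43
473 = 11 × 43
129 = 3 × 43
LCM(731, 473, 129) = 3 × 11 × 17 × 43 = 24123.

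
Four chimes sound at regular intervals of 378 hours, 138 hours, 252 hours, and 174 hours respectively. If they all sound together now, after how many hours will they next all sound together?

We need the least common multiple of the intervals.
378 = 2 × 3^3 × 7
138 = 2 × 3 × 23
252 = 2^2 × 3^2 × 7
174 = 2 × 3 × 29
LCM(378, 138, 252, 174) = 2^2 × 3^3 × 7 × 23 × 29 = 504252.

504252 hours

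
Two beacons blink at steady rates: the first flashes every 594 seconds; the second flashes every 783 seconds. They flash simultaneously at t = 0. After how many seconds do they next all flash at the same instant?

17226 seconds

We need the least common multiple of the intervals.
594 = 2 × 3^3 × 11
783 = 3^3 × 29
LCM(594, 783) = 2 × 3^3 × 11 × 29 = 17226.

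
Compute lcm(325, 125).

1625

325 = 5^2 × 13
125 = 5^3
LCM(325, 125) = 5^3 × 13 = 1625.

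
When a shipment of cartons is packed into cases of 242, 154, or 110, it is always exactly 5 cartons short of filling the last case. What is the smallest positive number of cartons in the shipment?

Being 5 short of a full case of size k means N ≡ −5 (mod k), i.e. N + 5 is a multiple of each size.
242 = 2 × 11^2
154 = 2 × 7 × 11
110 = 2 × 5 × 11
LCM(242, 154, 110) = 2 × 5 × 7 × 11^2 = 8470.
Smallest positive N is 8470 − 5 = 8465.

8465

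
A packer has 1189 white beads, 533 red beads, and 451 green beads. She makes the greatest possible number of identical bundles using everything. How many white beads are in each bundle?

29

Number of bundles = gcd(1189, 533, 451).
1189 = 29 × 41
533 = 13 × 41
451 = 11 × 41
gcd(1189, 533, 451) = 41.
white beads per bundle = 1189 / 41 = 29.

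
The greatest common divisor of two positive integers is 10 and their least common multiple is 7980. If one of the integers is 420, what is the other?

For two integers, gcd × lcm = product, so the other is (10 × 7980) / 420 = 79800 / 420 = 190.

190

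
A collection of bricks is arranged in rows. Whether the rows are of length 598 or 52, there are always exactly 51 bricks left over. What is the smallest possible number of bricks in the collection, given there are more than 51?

1247

N − 51 must be a common multiple of 598 and 52.
598 = 2 × 13 × 23
52 = 2^2 × 13
LCM(598, 52) = 2^2 × 13 × 23 = 1196.
Smallest N > 51 is LCM + 51 = 1196 + 51 = 1247.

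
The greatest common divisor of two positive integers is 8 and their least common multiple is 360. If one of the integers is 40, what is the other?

For two integers, gcd × lcm = product, so the other is (8 × 360) / 40 = 2880 / 40 = 72.

72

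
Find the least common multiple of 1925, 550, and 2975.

1925 = 5^2 × 7 × 11
550 = 2 × 5^2 × 11
2975 = 5^2 × 7 × 17
LCM(1925, 550, 2975) = 2 × 5^2 × 7 × 11 × 17 = 65450.

65450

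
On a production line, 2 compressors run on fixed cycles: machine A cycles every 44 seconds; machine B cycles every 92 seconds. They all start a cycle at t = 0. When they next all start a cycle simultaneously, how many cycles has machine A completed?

All finish a whole number of cycles simultaneously at t = LCM of the periods.
44 = 2^2 × 11
92 = 2^2 × 23
LCM(44, 92) = 2^2 × 11 × 23 = 1012.
Cycles for period 44: 1012 / 44 = 23.

23 cycles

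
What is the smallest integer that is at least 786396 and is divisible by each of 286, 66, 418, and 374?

831402

The integer must be a common multiple of 286, 66, 418, and 374, so a multiple of their LCM.
286 = 2 × 11 × 13
66 = 2 × 3 × 11
418 = 2 × 11 × 19
374 = 2 × 11 × 17
LCM(286, 66, 418, 374) = 2 × 3 × 11 × 13 × 17 × 19 = 277134.
Smallest multiple of 277134 that is ≥ 786396: ⌈786396/277134⌉ × 277134 = 3 × 277134 = 831402.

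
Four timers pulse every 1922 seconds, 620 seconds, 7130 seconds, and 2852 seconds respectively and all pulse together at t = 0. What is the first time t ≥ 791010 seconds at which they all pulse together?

Joint pulses occur at multiples of LCM(1922, 620, 7130, 2852).
1922 = 2 × 31^2
620 = 2^2 × 5 × 31
7130 = 2 × 5 × 23 × 31
2852 = 2^2 × 23 × 31
LCM(1922, 620, 7130, 2852) = 2^2 × 5 × 23 × 31^2 = 442060.
Smallest multiple of 442060 that is ≥ 791010: ⌈791010/442060⌉ × 442060 = 2 × 442060 = 884120.

884120 seconds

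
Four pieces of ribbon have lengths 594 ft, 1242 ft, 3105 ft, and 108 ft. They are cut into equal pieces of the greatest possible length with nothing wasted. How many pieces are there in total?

187

Piece length = gcd(594, 1242, 3105, 108).
594 = 2 × 3^3 × 11
1242 = 2 × 3^3 × 23
3105 = 3^3 × 5 × 23
108 = 2^2 × 3^3
gcd(594, 1242, 3105, 108) = 3^3 = 27.
Total pieces = 594/27 + 1242/27 + 3105/27 + 108/27 = 22 + 46 + 115 + 4 = 187.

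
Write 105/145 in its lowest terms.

21/29

105 = 3 × 5 × 7
145 = 5 × 29
gcd(105, 145) = 5.
Divide numerator and denominator by 5: 105/145 = 21/29.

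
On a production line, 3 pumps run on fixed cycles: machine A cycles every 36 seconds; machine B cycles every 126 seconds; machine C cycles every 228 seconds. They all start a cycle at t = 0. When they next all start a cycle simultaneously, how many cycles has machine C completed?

The first common completion time is the LCM of the periods.
36 = 2^2 × 3^2
126 = 2 × 3^2 × 7
228 = 2^2 × 3 × 19
LCM(36, 126, 228) = 2^2 × 3^2 × 7 × 19 = 4788.
Cycles for period 228: 4788 / 228 = 21.

21 cycles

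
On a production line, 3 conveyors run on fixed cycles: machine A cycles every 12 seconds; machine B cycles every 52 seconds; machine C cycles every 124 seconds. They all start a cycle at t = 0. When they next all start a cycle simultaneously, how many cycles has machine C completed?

39 cycles

The first common completion time is the LCM of the periods.
12 = 2^2 × 3
52 = 2^2 × 13
124 = 2^2 × 31
LCM(12, 52, 124) = 2^2 × 3 × 13 × 31 = 4836.
Cycles for period 124: 4836 / 124 = 39.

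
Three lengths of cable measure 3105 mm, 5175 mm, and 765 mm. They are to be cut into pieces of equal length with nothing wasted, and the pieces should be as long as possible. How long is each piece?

45 mm

The greatest length dividing all of 3105, 5175, and 765 is their gcd.
3105 = 3^3 × 5 × 23
5175 = 3^2 × 5^2 × 23
765 = 3^2 × 5 × 17
gcd(3105, 5175, 765) = 3^2 × 5 = 45.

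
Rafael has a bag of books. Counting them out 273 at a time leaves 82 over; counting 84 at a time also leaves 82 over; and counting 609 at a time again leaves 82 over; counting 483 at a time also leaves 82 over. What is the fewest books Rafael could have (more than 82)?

728446

N − 82 must be a common multiple of 273, 84, 609, and 483.
273 = 3 × 7 × 13
84 = 2^2 × 3 × 7
609 = 3 × 7 × 29
483 = 3 × 7 × 23
LCM(273, 84, 609, 483) = 2^2 × 3 × 7 × 13 × 23 × 29 = 728364.
Smallest N > 82 is LCM + 82 = 728364 + 82 = 728446.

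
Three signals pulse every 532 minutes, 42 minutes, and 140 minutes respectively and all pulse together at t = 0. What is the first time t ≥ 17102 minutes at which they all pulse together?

Joint pulses occur at multiples of LCM(532, 42, 140).
532 = 2^2 × 7 × 19
42 = 2 × 3 × 7
140 = 2^2 × 5 × 7
LCM(532, 42, 140) = 2^2 × 3 × 5 × 7 × 19 = 7980.
Smallest multiple of 7980 that is ≥ 17102: ⌈17102/7980⌉ × 7980 = 3 × 7980 = 23940.

23940 minutes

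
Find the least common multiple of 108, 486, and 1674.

108 = 2^2 × 3^3
486 = 2 × 3^5
1674 = 2 × 3^3 × 31
LCM(108, 486, 1674) = 2^2 × 3^5 × 31 = 30132.

30132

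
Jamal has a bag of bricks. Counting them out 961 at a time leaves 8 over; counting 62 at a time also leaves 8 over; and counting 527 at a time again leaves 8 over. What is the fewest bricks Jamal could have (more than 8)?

32682

N − 8 must be a common multiple of 961, 62, and 527.
961 = 31^2
62 = 2 × 31
527 = 17 × 31
LCM(961, 62, 527) = 2 × 17 × 31^2 = 32674.
Smallest N > 8 is LCM + 8 = 32674 + 8 = 32682.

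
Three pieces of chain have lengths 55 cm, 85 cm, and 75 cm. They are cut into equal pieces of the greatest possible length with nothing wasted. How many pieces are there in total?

43

Piece length = gcd(55, 85, 75).
55 = 5 × 11
85 = 5 × 17
75 = 3 × 5^2
gcd(55, 85, 75) = 5.
Total pieces = 55/5 + 85/5 + 75/5 = 11 + 17 + 15 = 43.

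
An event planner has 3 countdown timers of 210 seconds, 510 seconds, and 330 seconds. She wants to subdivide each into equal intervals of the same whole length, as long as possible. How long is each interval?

The interval must divide each timer length; the longest such is the gcd.
210 = 2 × 3 × 5 × 7
510 = 2 × 3 × 5 × 17
330 = 2 × 3 × 5 × 11
gcd(210, 510, 330) = 2 × 3 × 5 = 30.

30 seconds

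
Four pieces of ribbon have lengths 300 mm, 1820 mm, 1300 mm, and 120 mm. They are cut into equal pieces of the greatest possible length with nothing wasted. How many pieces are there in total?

Piece length = gcd(300, 1820, 1300, 120).
300 = 2^2 × 3 × 5^2
1820 = 2^2 × 5 × 7 × 13
1300 = 2^2 × 5^2 × 13
120 = 2^3 × 3 × 5
gcd(300, 1820, 1300, 120) = 2^2 × 5 = 20.
Total pieces = 300/20 + 1820/20 + 1300/20 + 120/20 = 15 + 91 + 65 + 6 = 177.

177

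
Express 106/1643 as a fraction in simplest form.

106 = 2 × 53
1643 = 31 × 53
gcd(106, 1643) = 53.
Divide numerator and denominator by 53: 106/1643 = 2/31.

2/31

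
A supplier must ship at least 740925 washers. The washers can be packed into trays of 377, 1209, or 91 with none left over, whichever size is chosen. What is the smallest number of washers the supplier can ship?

The number of washers must be a common multiple of 377, 1209, and 91, so a multiple of their LCM.
377 = 13 × 29
1209 = 3 × 13 × 31
91 = 7 × 13
LCM(377, 1209, 91) = 3 × 7 × 13 × 29 × 31 = 245427.
Smallest multiple of 245427 that is ≥ 740925: ⌈740925/245427⌉ × 245427 = 4 × 245427 = 981708.

981708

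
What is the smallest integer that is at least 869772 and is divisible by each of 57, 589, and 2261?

1051365

The integer must be a common multiple of 57, 589, and 2261, so a multiple of their LCM.
57 = 3 × 19
589 = 19 × 31
2261 = 7 × 17 × 19
LCM(57, 589, 2261) = 3 × 7 × 17 × 19 × 31 = 210273.
Smallest multiple of 210273 that is ≥ 869772: ⌈869772/210273⌉ × 210273 = 5 × 210273 = 1051365.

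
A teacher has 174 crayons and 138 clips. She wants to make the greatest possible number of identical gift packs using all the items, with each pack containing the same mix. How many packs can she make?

6 packs

By the Euclidean algorithm:
174 = 1 × 138 + 36
138 = 3 × 36 + 30
36 = 1 × 30 + 6
30 = 5 × 6 + 0
gcd(174, 138) = 6.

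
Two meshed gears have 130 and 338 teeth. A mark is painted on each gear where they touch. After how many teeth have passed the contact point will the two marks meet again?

1690 teeth

They coincide at every common multiple of the periods; the first is the LCM.
130 = 2 × 5 × 13
338 = 2 × 13^2
LCM(130, 338) = 2 × 5 × 13^2 = 1690.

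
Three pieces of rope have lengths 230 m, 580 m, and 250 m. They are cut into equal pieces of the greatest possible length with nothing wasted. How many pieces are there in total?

Piece length = gcd(230, 580, 250).
230 = 2 × 5 × 23
580 = 2^2 × 5 × 29
250 = 2 × 5^3
gcd(230, 580, 250) = 2 × 5 = 10.
Total pieces = 230/10 + 580/10 + 250/10 = 23 + 58 + 25 = 106.

106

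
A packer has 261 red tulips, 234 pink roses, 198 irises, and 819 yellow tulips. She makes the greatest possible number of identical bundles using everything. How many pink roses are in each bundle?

Number of bundles = gcd(261, 234, 198, 819).
261 = 3^2 × 29
234 = 2 × 3^2 × 13
198 = 2 × 3^2 × 11
819 = 3^2 × 7 × 13
gcd(261, 234, 198, 819) = 3^2 = 9.
pink roses per bundle = 234 / 9 = 26.

26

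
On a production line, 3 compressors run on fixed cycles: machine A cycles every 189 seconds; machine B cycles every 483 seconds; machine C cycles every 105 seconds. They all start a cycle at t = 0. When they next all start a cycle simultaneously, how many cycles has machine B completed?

They are all back at their starting positions together after one LCM of the periods.
189 = 3^3 × 7
483 = 3 × 7 × 23
105 = 3 × 5 × 7
LCM(189, 483, 105) = 3^3 × 5 × 7 × 23 = 21735.
Cycles for period 483: 21735 / 483 = 45.

45 cycles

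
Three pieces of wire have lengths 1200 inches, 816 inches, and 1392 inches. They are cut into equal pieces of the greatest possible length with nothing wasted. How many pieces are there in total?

Piece length = gcd(1200, 816, 1392).
1200 = 2^4 × 3 × 5^2
816 = 2^4 × 3 × 17
1392 = 2^4 × 3 × 29
gcd(1200, 816, 1392) = 2^4 × 3 = 48.
Total pieces = 1200/48 + 816/48 + 1392/48 = 25 + 17 + 29 = 71.

71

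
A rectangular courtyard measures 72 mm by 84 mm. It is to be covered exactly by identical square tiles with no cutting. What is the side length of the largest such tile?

The tile side must divide both 72 and 84, so the largest is their gcd.
72 = 2^3 × 3^2
84 = 2^2 × 3 × 7
gcd(72, 84) = 2^2 × 3 = 12.

12 mm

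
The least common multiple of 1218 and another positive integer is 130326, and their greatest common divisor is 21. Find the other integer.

2247

gcd × lcm = product of the two integers, so the other integer is (21 × 130326) / 1218 = 2247.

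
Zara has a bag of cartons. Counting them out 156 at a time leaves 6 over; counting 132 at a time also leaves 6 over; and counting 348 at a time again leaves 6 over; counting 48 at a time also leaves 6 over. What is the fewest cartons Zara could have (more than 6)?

N − 6 must be a common multiple of 156, 132, 348, and 48.
156 = 2^2 × 3 × 13
132 = 2^2 × 3 × 11
348 = 2^2 × 3 × 29
48 = 2^4 × 3
LCM(156, 132, 348, 48) = 2^4 × 3 × 11 × 13 × 29 = 199056.
Smallest N > 6 is LCM + 6 = 199056 + 6 = 199062.

199062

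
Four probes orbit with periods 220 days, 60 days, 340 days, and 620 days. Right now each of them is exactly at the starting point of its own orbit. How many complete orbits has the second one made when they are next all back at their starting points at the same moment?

5797 orbits

They are all back at their starting positions together after one LCM of the periods.
220 = 2^2 × 5 × 11
60 = 2^2 × 3 × 5
340 = 2^2 × 5 × 17
620 = 2^2 × 5 × 31
LCM(220, 60, 340, 620) = 2^2 × 3 × 5 × 11 × 17 × 31 = 347820.
Orbits for period 60: 347820 / 60 = 5797.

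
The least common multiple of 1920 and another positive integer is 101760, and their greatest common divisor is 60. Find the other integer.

3180

gcd × lcm = product of the two integers, so the other integer is (60 × 101760) / 1920 = 3180.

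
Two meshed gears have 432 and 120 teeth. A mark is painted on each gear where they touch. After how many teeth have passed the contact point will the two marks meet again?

2160 teeth

The first simultaneous occurrence is after LCM of the individual periods.
432 = 2^4 × 3^3
120 = 2^3 × 3 × 5
LCM(432, 120) = 2^4 × 3^3 × 5 = 2160.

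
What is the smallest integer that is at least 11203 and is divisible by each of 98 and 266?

13034

The integer must be a common multiple of 98 and 266, so a multiple of their LCM.
98 = 2 × 7^2
266 = 2 × 7 × 19
LCM(98, 266) = 2 × 7^2 × 19 = 1862.
Smallest multiple of 1862 that is ≥ 11203: ⌈11203/1862⌉ × 1862 = 7 × 1862 = 13034.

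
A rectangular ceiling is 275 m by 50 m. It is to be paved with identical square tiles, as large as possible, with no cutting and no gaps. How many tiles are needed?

Tile side = gcd(275, 50).
275 = 5^2 × 11
50 = 2 × 5^2
gcd(275, 50) = 5^2 = 25.
Tiles: (275/25) × (50/25) = 11 × 2 = 22.

22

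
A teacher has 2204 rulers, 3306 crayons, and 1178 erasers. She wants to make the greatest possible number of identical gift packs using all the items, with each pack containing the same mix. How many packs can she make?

38 packs

The pack count must divide each quantity, so the greatest is gcd(2204, 3306, 1178).
2204 = 2^2 × 19 × 29
3306 = 2 × 3 × 19 × 29
1178 = 2 × 19 × 31
gcd(2204, 3306, 1178) = 2 × 19 = 38.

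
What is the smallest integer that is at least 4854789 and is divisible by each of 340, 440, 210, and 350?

5497800

The integer must be a common multiple of 340, 440, 210, and 350, so a multiple of their LCM.
340 = 2^2 × 5 × 17
440 = 2^3 × 5 × 11
210 = 2 × 3 × 5 × 7
350 = 2 × 5^2 × 7
LCM(340, 440, 210, 350) = 2^3 × 3 × 5^2 × 7 × 11 × 17 = 785400.
Smallest multiple of 785400 that is ≥ 4854789: ⌈4854789/785400⌉ × 785400 = 7 × 785400 = 5497800.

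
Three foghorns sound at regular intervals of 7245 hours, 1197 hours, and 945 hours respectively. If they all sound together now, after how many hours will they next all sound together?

The first simultaneous occurrence is after LCM of the individual periods.
7245 = 3^2 × 5 × 7 × 23
1197 = 3^2 × 7 × 19
945 = 3^3 × 5 × 7
LCM(7245, 1197, 945) = 3^3 × 5 × 7 × 19 × 23 = 412965.

412965 hours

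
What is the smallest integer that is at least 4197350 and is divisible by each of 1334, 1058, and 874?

The integer must be a common multiple of 1334, 1058, and 874, so a multiple of their LCM.
1334 = 2 × 23 × 29
1058 = 2 × 23^2
874 = 2 × 19 × 23
LCM(1334, 1058, 874) = 2 × 19 × 23^2 × 29 = 582958.
Smallest multiple of 582958 that is ≥ 4197350: ⌈4197350/582958⌉ × 582958 = 8 × 582958 = 4663664.

4663664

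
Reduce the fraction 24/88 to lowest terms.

3/11

24 = 2^3 × 3
88 = 2^3 × 11
gcd(24, 88) = 2^3 = 8.
Divide numerator and denominator by 8: 24/88 = 3/11.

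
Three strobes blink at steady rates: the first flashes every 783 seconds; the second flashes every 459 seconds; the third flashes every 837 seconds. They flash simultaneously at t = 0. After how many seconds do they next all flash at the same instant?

The first simultaneous occurrence is after LCM of the individual periods.
783 = 3^3 × 29
459 = 3^3 × 17
837 = 3^3 × 31
LCM(783, 459, 837) = 3^3 × 17 × 29 × 31 = 412641.

412641 seconds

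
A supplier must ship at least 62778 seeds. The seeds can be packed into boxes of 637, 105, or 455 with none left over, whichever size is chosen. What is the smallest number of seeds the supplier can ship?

66885

The number of seeds must be a common multiple of 637, 105, and 455, so a multiple of their LCM.
637 = 7^2 × 13
105 = 3 × 5 × 7
455 = 5 × 7 × 13
LCM(637, 105, 455) = 3 × 5 × 7^2 × 13 = 9555.
Smallest multiple of 9555 that is ≥ 62778: ⌈62778/9555⌉ × 9555 = 7 × 9555 = 66885.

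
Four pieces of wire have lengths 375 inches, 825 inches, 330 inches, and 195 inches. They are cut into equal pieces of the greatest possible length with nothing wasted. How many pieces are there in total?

Piece length = gcd(375, 825, 330, 195).
375 = 3 × 5^3
825 = 3 × 5^2 × 11
330 = 2 × 3 × 5 × 11
195 = 3 × 5 × 13
gcd(375, 825, 330, 195) = 3 × 5 = 15.
Total pieces = 375/15 + 825/15 + 330/15 + 195/15 = 25 + 55 + 22 + 13 = 115.

115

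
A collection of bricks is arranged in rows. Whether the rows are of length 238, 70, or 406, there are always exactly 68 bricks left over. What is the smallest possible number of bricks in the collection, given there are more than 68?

N − 68 must be a common multiple of 238, 70, and 406.
238 = 2 × 7 × 17
70 = 2 × 5 × 7
406 = 2 × 7 × 29
LCM(238, 70, 406) = 2 × 5 × 7 × 17 × 29 = 34510.
Smallest N > 68 is LCM + 68 = 34510 + 68 = 34578.

34578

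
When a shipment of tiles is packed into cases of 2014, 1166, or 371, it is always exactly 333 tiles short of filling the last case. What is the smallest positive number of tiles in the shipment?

Being 333 short of a full case of size k means N ≡ −333 (mod k), i.e. N + 333 is a multiple of each size.
2014 = 2 × 19 × 53
1166 = 2 × 11 × 53
371 = 7 × 53
LCM(2014, 1166, 371) = 2 × 7 × 11 × 19 × 53 = 155078.
Smallest positive N is 155078 − 333 = 154745.

154745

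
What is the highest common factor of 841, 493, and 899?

29

841 = 29^2
493 = 17 × 29
899 = 29 × 31
gcd(841, 493, 899) = 29.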